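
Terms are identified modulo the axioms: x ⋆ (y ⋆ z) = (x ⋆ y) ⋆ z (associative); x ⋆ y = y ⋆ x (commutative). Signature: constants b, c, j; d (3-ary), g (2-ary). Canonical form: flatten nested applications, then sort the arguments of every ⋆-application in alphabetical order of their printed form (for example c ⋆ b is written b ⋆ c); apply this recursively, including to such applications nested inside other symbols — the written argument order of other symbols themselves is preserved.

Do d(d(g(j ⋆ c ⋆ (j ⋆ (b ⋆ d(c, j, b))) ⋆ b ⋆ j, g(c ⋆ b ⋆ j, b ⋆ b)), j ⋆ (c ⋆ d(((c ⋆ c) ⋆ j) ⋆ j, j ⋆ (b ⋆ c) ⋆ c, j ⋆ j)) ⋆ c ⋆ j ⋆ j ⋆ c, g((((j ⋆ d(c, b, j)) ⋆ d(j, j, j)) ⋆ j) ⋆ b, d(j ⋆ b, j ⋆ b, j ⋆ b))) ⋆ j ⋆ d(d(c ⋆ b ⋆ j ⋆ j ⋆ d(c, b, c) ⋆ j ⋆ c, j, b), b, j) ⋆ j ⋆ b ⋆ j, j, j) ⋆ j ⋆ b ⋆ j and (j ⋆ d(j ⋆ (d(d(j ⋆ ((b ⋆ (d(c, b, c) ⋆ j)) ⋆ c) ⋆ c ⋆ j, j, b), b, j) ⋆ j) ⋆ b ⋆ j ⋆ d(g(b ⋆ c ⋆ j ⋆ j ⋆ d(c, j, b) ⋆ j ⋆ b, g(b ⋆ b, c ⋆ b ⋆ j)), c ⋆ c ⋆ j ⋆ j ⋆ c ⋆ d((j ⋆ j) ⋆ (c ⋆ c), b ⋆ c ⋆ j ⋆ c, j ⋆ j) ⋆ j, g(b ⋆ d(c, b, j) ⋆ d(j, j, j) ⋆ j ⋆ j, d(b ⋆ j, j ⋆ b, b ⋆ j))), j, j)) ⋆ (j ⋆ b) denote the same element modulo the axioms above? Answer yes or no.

Left:  d(d(g(j ⋆ c ⋆ (j ⋆ (b ⋆ d(c, j, b))) ⋆ b ⋆ j, g(c ⋆ b ⋆ j, b ⋆ b)), j ⋆ (c ⋆ d(((c ⋆ c) ⋆ j) ⋆ j, j ⋆ (b ⋆ c) ⋆ c, j ⋆ j)) ⋆ c ⋆ j ⋆ j ⋆ c, g((((j ⋆ d(c, b, j)) ⋆ d(j, j, j)) ⋆ j) ⋆ b, d(j ⋆ b, j ⋆ b, j ⋆ b))) ⋆ j ⋆ d(d(c ⋆ b ⋆ j ⋆ j ⋆ d(c, b, c) ⋆ j ⋆ c, j, b), b, j) ⋆ j ⋆ b ⋆ j, j, j) ⋆ j ⋆ b ⋆ j
  Inside:  d(d(g(j ⋆ c ⋆ (j ⋆ (b ⋆ d(c, j, b))) ⋆ b ⋆ j, g(c ⋆ b ⋆ j, b ⋆ b)), j ⋆ (c ⋆ d(((c ⋆ c) ⋆ j) ⋆ j, j ⋆ (b ⋆ c) ⋆ c, j ⋆ j)) ⋆ c ⋆ j ⋆ j ⋆ c, g((((j ⋆ d(c, b, j)) ⋆ d(j, j, j)) ⋆ j) ⋆ b, d(j ⋆ b, j ⋆ b, j ⋆ b))) ⋆ j ⋆ d(d(c ⋆ b ⋆ j ⋆ j ⋆ d(c, b, c) ⋆ j ⋆ c, j, b), b, j) ⋆ j ⋆ b ⋆ j, j, j)  →  d(b ⋆ d(d(b ⋆ c ⋆ c ⋆ d(c, b, c) ⋆ j ⋆ j ⋆ j, j, b), b, j) ⋆ d(g(b ⋆ b ⋆ c ⋆ d(c, j, b) ⋆ j ⋆ j ⋆ j, g(b ⋆ c ⋆ j, b ⋆ b)), c ⋆ c ⋆ c ⋆ d(c ⋆ c ⋆ j ⋆ j, b ⋆ c ⋆ c ⋆ j, j ⋆ j) ⋆ j ⋆ j ⋆ j, g(b ⋆ d(c, b, j) ⋆ d(j, j, j) ⋆ j ⋆ j, d(b ⋆ j, b ⋆ j, b ⋆ j))) ⋆ j ⋆ j ⋆ j, j, j)
  Order the arguments:  b ⋆ d(b ⋆ d(d(b ⋆ c ⋆ c ⋆ d(c, b, c) ⋆ j ⋆ j ⋆ j, j, b), b, j) ⋆ d(g(b ⋆ b ⋆ c ⋆ d(c, j, b) ⋆ j ⋆ j ⋆ j, g(b ⋆ c ⋆ j, b ⋆ b)), c ⋆ c ⋆ c ⋆ d(c ⋆ c ⋆ j ⋆ j, b ⋆ c ⋆ c ⋆ j, j ⋆ j) ⋆ j ⋆ j ⋆ j, g(b ⋆ d(c, b, j) ⋆ d(j, j, j) ⋆ j ⋆ j, d(b ⋆ j, b ⋆ j, b ⋆ j))) ⋆ j ⋆ j ⋆ j, j, j) ⋆ j ⋆ j
Right:  (j ⋆ d(j ⋆ (d(d(j ⋆ ((b ⋆ (d(c, b, c) ⋆ j)) ⋆ c) ⋆ c ⋆ j, j, b), b, j) ⋆ j) ⋆ b ⋆ j ⋆ d(g(b ⋆ c ⋆ j ⋆ j ⋆ d(c, j, b) ⋆ j ⋆ b, g(b ⋆ b, c ⋆ b ⋆ j)), c ⋆ c ⋆ j ⋆ j ⋆ c ⋆ d((j ⋆ j) ⋆ (c ⋆ c), b ⋆ c ⋆ j ⋆ c, j ⋆ j) ⋆ j, g(b ⋆ d(c, b, j) ⋆ d(j, j, j) ⋆ j ⋆ j, d(b ⋆ j, j ⋆ b, b ⋆ j))), j, j)) ⋆ (j ⋆ b)
  Un-nest:  j ⋆ d(j ⋆ (d(d(j ⋆ ((b ⋆ (d(c, b, c) ⋆ j)) ⋆ c) ⋆ c ⋆ j, j, b), b, j) ⋆ j) ⋆ b ⋆ j ⋆ d(g(b ⋆ c ⋆ j ⋆ j ⋆ d(c, j, b) ⋆ j ⋆ b, g(b ⋆ b, c ⋆ b ⋆ j)), c ⋆ c ⋆ j ⋆ j ⋆ c ⋆ d((j ⋆ j) ⋆ (c ⋆ c), b ⋆ c ⋆ j ⋆ c, j ⋆ j) ⋆ j, g(b ⋆ d(c, b, j) ⋆ d(j, j, j) ⋆ j ⋆ j, d(b ⋆ j, j ⋆ b, b ⋆ j))), j, j) ⋆ j ⋆ b
  Canonicalize subterm:  d(j ⋆ (d(d(j ⋆ ((b ⋆ (d(c, b, c) ⋆ j)) ⋆ c) ⋆ c ⋆ j, j, b), b, j) ⋆ j) ⋆ b ⋆ j ⋆ d(g(b ⋆ c ⋆ j ⋆ j ⋆ d(c, j, b) ⋆ j ⋆ b, g(b ⋆ b, c ⋆ b ⋆ j)), c ⋆ c ⋆ j ⋆ j ⋆ c ⋆ d((j ⋆ j) ⋆ (c ⋆ c), b ⋆ c ⋆ j ⋆ c, j ⋆ j) ⋆ j, g(b ⋆ d(c, b, j) ⋆ d(j, j, j) ⋆ j ⋆ j, d(b ⋆ j, j ⋆ b, b ⋆ j))), j, j)  →  d(b ⋆ d(d(b ⋆ c ⋆ c ⋆ d(c, b, c) ⋆ j ⋆ j ⋆ j, j, b), b, j) ⋆ d(g(b ⋆ b ⋆ c ⋆ d(c, j, b) ⋆ j ⋆ j ⋆ j, g(b ⋆ b, b ⋆ c ⋆ j)), c ⋆ c ⋆ c ⋆ d(c ⋆ c ⋆ j ⋆ j, b ⋆ c ⋆ c ⋆ j, j ⋆ j) ⋆ j ⋆ j ⋆ j, g(b ⋆ d(c, b, j) ⋆ d(j, j, j) ⋆ j ⋆ j, d(b ⋆ j, b ⋆ j, b ⋆ j))) ⋆ j ⋆ j ⋆ j, j, j)
  Sort:  b ⋆ d(b ⋆ d(d(b ⋆ c ⋆ c ⋆ d(c, b, c) ⋆ j ⋆ j ⋆ j, j, b), b, j) ⋆ d(g(b ⋆ b ⋆ c ⋆ d(c, j, b) ⋆ j ⋆ j ⋆ j, g(b ⋆ b, b ⋆ c ⋆ j)), c ⋆ c ⋆ c ⋆ d(c ⋆ c ⋆ j ⋆ j, b ⋆ c ⋆ c ⋆ j, j ⋆ j) ⋆ j ⋆ j ⋆ j, g(b ⋆ d(c, b, j) ⋆ d(j, j, j) ⋆ j ⋆ j, d(b ⋆ j, b ⋆ j, b ⋆ j))) ⋆ j ⋆ j ⋆ j, j, j) ⋆ j ⋆ j

Answer: no — b ⋆ d(b ⋆ d(d(b ⋆ c ⋆ c ⋆ d(c, b, c) ⋆ j ⋆ j ⋆ j, j, b), b, j) ⋆ d(g(b ⋆ b ⋆ c ⋆ d(c, j, b) ⋆ j ⋆ j ⋆ j, g(b ⋆ c ⋆ j, b ⋆ b)), c ⋆ c ⋆ c ⋆ d(c ⋆ c ⋆ j ⋆ j, b ⋆ c ⋆ c ⋆ j, j ⋆ j) ⋆ j ⋆ j ⋆ j, g(b ⋆ d(c, b, j) ⋆ d(j, j, j) ⋆ j ⋆ j, d(b ⋆ j, b ⋆ j, b ⋆ j))) ⋆ j ⋆ j ⋆ j, j, j) ⋆ j ⋆ j vs b ⋆ d(b ⋆ d(d(b ⋆ c ⋆ c ⋆ d(c, b, c) ⋆ j ⋆ j ⋆ j, j, b), b, j) ⋆ d(g(b ⋆ b ⋆ c ⋆ d(c, j, b) ⋆ j ⋆ j ⋆ j, g(b ⋆ b, b ⋆ c ⋆ j)), c ⋆ c ⋆ c ⋆ d(c ⋆ c ⋆ j ⋆ j, b ⋆ c ⋆ c ⋆ j, j ⋆ j) ⋆ j ⋆ j ⋆ j, g(b ⋆ d(c, b, j) ⋆ d(j, j, j) ⋆ j ⋆ j, d(b ⋆ j, b ⋆ j, b ⋆ j))) ⋆ j ⋆ j ⋆ j, j, j) ⋆ j ⋆ j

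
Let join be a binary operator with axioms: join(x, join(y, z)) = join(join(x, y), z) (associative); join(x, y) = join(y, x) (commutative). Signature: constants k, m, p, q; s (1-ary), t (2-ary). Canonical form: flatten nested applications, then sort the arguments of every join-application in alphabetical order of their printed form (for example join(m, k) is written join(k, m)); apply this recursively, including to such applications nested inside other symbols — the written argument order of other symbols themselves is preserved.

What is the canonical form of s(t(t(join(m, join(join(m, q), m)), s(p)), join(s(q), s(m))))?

Focus inside:  join(m, join(join(m, q), m))
Merge nested applications:  join(m, m, q, m)
Sort:  join(m, m, m, q)
Rebuild:  s(t(t(join(m, m, m, q), s(p)), join(s(m), s(q))))

Answer: s(t(t(join(m, m, m, q), s(p)), join(s(m), s(q))))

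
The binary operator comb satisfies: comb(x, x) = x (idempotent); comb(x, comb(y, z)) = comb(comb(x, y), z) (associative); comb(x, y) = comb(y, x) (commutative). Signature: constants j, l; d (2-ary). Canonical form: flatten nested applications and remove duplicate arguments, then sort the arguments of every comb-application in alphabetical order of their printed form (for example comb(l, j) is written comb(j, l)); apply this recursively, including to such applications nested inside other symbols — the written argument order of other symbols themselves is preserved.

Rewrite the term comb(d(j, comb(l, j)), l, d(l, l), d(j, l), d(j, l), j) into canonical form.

Answer: comb(d(j, comb(j, l)), d(j, l), d(l, l), j, l)

Derivation:
Canonicalize subterm:  d(j, comb(l, j))  →  d(j, comb(j, l))
Drop duplicates:  drop duplicate d(j, l)
Sort:  comb(d(j, comb(j, l)), d(j, l), d(l, l), j, l)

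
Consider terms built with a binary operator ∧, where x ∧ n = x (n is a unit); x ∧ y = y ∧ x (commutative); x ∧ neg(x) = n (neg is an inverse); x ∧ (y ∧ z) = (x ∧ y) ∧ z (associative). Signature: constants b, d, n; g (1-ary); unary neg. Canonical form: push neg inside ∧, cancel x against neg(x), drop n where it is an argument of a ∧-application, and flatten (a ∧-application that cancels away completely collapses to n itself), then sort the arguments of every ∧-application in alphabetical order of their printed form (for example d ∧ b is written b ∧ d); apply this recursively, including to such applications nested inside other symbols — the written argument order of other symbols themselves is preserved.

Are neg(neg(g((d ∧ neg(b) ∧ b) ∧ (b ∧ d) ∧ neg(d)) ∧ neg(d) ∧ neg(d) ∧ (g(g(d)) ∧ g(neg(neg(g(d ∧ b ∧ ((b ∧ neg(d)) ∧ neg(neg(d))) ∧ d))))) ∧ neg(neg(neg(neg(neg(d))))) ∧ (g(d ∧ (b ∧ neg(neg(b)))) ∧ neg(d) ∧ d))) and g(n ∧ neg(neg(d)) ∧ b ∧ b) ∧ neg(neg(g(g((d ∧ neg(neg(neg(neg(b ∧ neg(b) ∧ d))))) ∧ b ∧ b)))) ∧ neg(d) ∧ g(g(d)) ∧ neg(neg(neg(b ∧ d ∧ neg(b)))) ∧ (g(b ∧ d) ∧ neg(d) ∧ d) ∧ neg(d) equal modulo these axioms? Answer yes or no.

Left:  neg(neg(g((d ∧ neg(b) ∧ b) ∧ (b ∧ d) ∧ neg(d)) ∧ neg(d) ∧ neg(d) ∧ (g(g(d)) ∧ g(neg(neg(g(d ∧ b ∧ ((b ∧ neg(d)) ∧ neg(neg(d))) ∧ d))))) ∧ neg(neg(neg(neg(neg(d))))) ∧ (g(d ∧ (b ∧ neg(neg(b)))) ∧ neg(d) ∧ d)))
  Push neg inside:  distribute neg over ∧ and collapse double neg
  Combine occurrences:  g(b ∧ d) ∧ neg(d) ∧ neg(d) ∧ neg(d) ∧ g(g(d)) ∧ g(g(b ∧ b ∧ d ∧ d)) ∧ g(b ∧ b ∧ d)
  Order the arguments:  g(b ∧ b ∧ d) ∧ g(b ∧ d) ∧ g(g(b ∧ b ∧ d ∧ d)) ∧ g(g(d)) ∧ neg(d) ∧ neg(d) ∧ neg(d)
Right:  g(n ∧ neg(neg(d)) ∧ b ∧ b) ∧ neg(neg(g(g((d ∧ neg(neg(neg(neg(b ∧ neg(b) ∧ d))))) ∧ b ∧ b)))) ∧ neg(d) ∧ g(g(d)) ∧ neg(neg(neg(b ∧ d ∧ neg(b)))) ∧ (g(b ∧ d) ∧ neg(d) ∧ d) ∧ neg(d)
  Push neg inside:  distribute neg over ∧ and collapse double neg
  Cancel inverse pairs:  b cancels
  Combine occurrences:  g(b ∧ b ∧ d) ∧ g(g(b ∧ b ∧ d ∧ d)) ∧ neg(d) ∧ neg(d) ∧ neg(d) ∧ g(g(d)) ∧ g(b ∧ d)
  Sort arguments:  g(b ∧ b ∧ d) ∧ g(b ∧ d) ∧ g(g(b ∧ b ∧ d ∧ d)) ∧ g(g(d)) ∧ neg(d) ∧ neg(d) ∧ neg(d)

Answer: yes — both canonical forms are g(b ∧ b ∧ d) ∧ g(b ∧ d) ∧ g(g(b ∧ b ∧ d ∧ d)) ∧ g(g(d)) ∧ neg(d) ∧ neg(d) ∧ neg(d)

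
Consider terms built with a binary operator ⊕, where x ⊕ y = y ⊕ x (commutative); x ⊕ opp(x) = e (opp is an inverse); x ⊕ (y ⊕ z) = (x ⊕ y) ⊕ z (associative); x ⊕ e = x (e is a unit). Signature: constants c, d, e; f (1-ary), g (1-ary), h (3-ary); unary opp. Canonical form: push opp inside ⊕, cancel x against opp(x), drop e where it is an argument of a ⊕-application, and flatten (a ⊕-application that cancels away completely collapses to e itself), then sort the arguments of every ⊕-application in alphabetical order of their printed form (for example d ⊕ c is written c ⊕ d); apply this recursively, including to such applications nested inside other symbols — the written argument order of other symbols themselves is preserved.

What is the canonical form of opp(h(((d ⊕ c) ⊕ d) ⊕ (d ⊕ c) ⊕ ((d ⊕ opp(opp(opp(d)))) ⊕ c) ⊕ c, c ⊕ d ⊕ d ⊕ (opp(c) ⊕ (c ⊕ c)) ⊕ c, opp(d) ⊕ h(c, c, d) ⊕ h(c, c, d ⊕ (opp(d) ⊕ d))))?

Push opp inside:  distribute opp over ⊕ and collapse double opp
Combine occurrences:  opp(h(c ⊕ c ⊕ c ⊕ c ⊕ d ⊕ d ⊕ d, c ⊕ c ⊕ c ⊕ d ⊕ d, h(c, c, d) ⊕ h(c, c, d) ⊕ opp(d)))

Answer: opp(h(c ⊕ c ⊕ c ⊕ c ⊕ d ⊕ d ⊕ d, c ⊕ c ⊕ c ⊕ d ⊕ d, h(c, c, d) ⊕ h(c, c, d) ⊕ opp(d)))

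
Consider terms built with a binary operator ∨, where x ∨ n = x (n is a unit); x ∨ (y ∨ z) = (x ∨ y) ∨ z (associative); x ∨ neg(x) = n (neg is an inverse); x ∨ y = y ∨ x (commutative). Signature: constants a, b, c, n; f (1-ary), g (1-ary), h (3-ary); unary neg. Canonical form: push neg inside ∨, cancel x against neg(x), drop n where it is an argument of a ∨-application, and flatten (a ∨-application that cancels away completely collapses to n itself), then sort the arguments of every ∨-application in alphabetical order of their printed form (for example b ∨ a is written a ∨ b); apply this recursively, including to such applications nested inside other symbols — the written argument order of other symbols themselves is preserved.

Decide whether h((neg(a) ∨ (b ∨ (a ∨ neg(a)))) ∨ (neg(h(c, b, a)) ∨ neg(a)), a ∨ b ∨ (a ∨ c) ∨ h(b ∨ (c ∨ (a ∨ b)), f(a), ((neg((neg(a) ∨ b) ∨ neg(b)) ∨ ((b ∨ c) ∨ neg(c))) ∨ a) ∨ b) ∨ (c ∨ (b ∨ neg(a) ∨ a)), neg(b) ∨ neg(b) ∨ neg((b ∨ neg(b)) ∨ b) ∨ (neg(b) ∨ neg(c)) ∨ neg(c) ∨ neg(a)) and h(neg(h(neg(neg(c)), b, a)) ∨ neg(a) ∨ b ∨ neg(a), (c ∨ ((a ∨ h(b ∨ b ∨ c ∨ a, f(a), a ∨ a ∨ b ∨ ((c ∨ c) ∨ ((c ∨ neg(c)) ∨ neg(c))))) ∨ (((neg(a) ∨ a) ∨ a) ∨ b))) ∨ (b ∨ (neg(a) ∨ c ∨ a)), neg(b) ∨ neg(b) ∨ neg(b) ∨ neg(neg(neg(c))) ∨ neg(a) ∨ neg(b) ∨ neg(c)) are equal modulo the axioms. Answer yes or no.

Answer: no — h(b ∨ neg(a) ∨ neg(a) ∨ neg(h(c, b, a)), a ∨ a ∨ b ∨ b ∨ c ∨ c ∨ h(a ∨ b ∨ b ∨ c, f(a), a ∨ a ∨ b ∨ b), neg(a) ∨ neg(b) ∨ neg(b) ∨ neg(b) ∨ neg(b) ∨ neg(c) ∨ neg(c)) vs h(b ∨ neg(a) ∨ neg(a) ∨ neg(h(c, b, a)), a ∨ a ∨ b ∨ b ∨ c ∨ c ∨ h(a ∨ b ∨ b ∨ c, f(a), a ∨ a ∨ b ∨ c), neg(a) ∨ neg(b) ∨ neg(b) ∨ neg(b) ∨ neg(b) ∨ neg(c) ∨ neg(c))

Derivation:
Left:  h((neg(a) ∨ (b ∨ (a ∨ neg(a)))) ∨ (neg(h(c, b, a)) ∨ neg(a)), a ∨ b ∨ (a ∨ c) ∨ h(b ∨ (c ∨ (a ∨ b)), f(a), ((neg((neg(a) ∨ b) ∨ neg(b)) ∨ ((b ∨ c) ∨ neg(c))) ∨ a) ∨ b) ∨ (c ∨ (b ∨ neg(a) ∨ a)), neg(b) ∨ neg(b) ∨ neg((b ∨ neg(b)) ∨ b) ∨ (neg(b) ∨ neg(c)) ∨ neg(c) ∨ neg(a))
  Work inside:  a ∨ b ∨ (a ∨ c) ∨ h(b ∨ (c ∨ (a ∨ b)), f(a), ((neg((neg(a) ∨ b) ∨ neg(b)) ∨ ((b ∨ c) ∨ neg(c))) ∨ a) ∨ b) ∨ (c ∨ (b ∨ neg(a) ∨ a))
  Push neg inside:  distribute neg over ∨ and collapse double neg
  Collect terms:  a ∨ a ∨ b ∨ b ∨ c ∨ c ∨ h(a ∨ b ∨ b ∨ c, f(a), a ∨ a ∨ b ∨ b)
  Reassemble:  h(b ∨ neg(a) ∨ neg(a) ∨ neg(h(c, b, a)), a ∨ a ∨ b ∨ b ∨ c ∨ c ∨ h(a ∨ b ∨ b ∨ c, f(a), a ∨ a ∨ b ∨ b), neg(a) ∨ neg(b) ∨ neg(b) ∨ neg(b) ∨ neg(b) ∨ neg(c) ∨ neg(c))
Right:  h(neg(h(neg(neg(c)), b, a)) ∨ neg(a) ∨ b ∨ neg(a), (c ∨ ((a ∨ h(b ∨ b ∨ c ∨ a, f(a), a ∨ a ∨ b ∨ ((c ∨ c) ∨ ((c ∨ neg(c)) ∨ neg(c))))) ∨ (((neg(a) ∨ a) ∨ a) ∨ b))) ∨ (b ∨ (neg(a) ∨ c ∨ a)), neg(b) ∨ neg(b) ∨ neg(b) ∨ neg(neg(neg(c))) ∨ neg(a) ∨ neg(b) ∨ neg(c))
  Focus inside:  (c ∨ ((a ∨ h(b ∨ b ∨ c ∨ a, f(a), a ∨ a ∨ b ∨ ((c ∨ c) ∨ ((c ∨ neg(c)) ∨ neg(c))))) ∨ (((neg(a) ∨ a) ∨ a) ∨ b))) ∨ (b ∨ (neg(a) ∨ c ∨ a))
  Combine occurrences:  c ∨ c ∨ a ∨ a ∨ h(a ∨ b ∨ b ∨ c, f(a), a ∨ a ∨ b ∨ c) ∨ b ∨ b
  Order the arguments:  a ∨ a ∨ b ∨ b ∨ c ∨ c ∨ h(a ∨ b ∨ b ∨ c, f(a), a ∨ a ∨ b ∨ c)
  Rebuild:  h(b ∨ neg(a) ∨ neg(a) ∨ neg(h(c, b, a)), a ∨ a ∨ b ∨ b ∨ c ∨ c ∨ h(a ∨ b ∨ b ∨ c, f(a), a ∨ a ∨ b ∨ c), neg(a) ∨ neg(b) ∨ neg(b) ∨ neg(b) ∨ neg(b) ∨ neg(c) ∨ neg(c))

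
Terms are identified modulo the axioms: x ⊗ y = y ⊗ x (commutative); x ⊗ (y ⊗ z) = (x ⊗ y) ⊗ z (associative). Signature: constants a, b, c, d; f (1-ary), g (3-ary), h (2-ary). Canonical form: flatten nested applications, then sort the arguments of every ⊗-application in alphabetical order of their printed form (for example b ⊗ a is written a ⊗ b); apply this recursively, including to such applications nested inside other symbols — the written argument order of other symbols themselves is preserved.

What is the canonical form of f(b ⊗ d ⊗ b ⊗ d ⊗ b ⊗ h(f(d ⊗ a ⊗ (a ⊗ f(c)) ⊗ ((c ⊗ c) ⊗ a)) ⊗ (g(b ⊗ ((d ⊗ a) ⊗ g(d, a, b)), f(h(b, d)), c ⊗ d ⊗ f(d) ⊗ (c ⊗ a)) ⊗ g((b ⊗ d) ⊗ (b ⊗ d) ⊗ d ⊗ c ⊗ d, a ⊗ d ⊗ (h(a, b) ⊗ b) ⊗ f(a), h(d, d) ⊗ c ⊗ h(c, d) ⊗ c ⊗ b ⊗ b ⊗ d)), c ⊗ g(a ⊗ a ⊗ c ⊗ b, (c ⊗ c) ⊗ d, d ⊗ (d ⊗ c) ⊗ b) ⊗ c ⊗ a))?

Descend into:  b ⊗ d ⊗ b ⊗ d ⊗ b ⊗ h(f(d ⊗ a ⊗ (a ⊗ f(c)) ⊗ ((c ⊗ c) ⊗ a)) ⊗ (g(b ⊗ ((d ⊗ a) ⊗ g(d, a, b)), f(h(b, d)), c ⊗ d ⊗ f(d) ⊗ (c ⊗ a)) ⊗ g((b ⊗ d) ⊗ (b ⊗ d) ⊗ d ⊗ c ⊗ d, a ⊗ d ⊗ (h(a, b) ⊗ b) ⊗ f(a), h(d, d) ⊗ c ⊗ h(c, d) ⊗ c ⊗ b ⊗ b ⊗ d)), c ⊗ g(a ⊗ a ⊗ c ⊗ b, (c ⊗ c) ⊗ d, d ⊗ (d ⊗ c) ⊗ b) ⊗ c ⊗ a)
Simplify inside:  h(f(d ⊗ a ⊗ (a ⊗ f(c)) ⊗ ((c ⊗ c) ⊗ a)) ⊗ (g(b ⊗ ((d ⊗ a) ⊗ g(d, a, b)), f(h(b, d)), c ⊗ d ⊗ f(d) ⊗ (c ⊗ a)) ⊗ g((b ⊗ d) ⊗ (b ⊗ d) ⊗ d ⊗ c ⊗ d, a ⊗ d ⊗ (h(a, b) ⊗ b) ⊗ f(a), h(d, d) ⊗ c ⊗ h(c, d) ⊗ c ⊗ b ⊗ b ⊗ d)), c ⊗ g(a ⊗ a ⊗ c ⊗ b, (c ⊗ c) ⊗ d, d ⊗ (d ⊗ c) ⊗ b) ⊗ c ⊗ a)  →  h(f(a ⊗ a ⊗ a ⊗ c ⊗ c ⊗ d ⊗ f(c)) ⊗ g(a ⊗ b ⊗ d ⊗ g(d, a, b), f(h(b, d)), a ⊗ c ⊗ c ⊗ d ⊗ f(d)) ⊗ g(b ⊗ b ⊗ c ⊗ d ⊗ d ⊗ d ⊗ d, a ⊗ b ⊗ d ⊗ f(a) ⊗ h(a, b), b ⊗ b ⊗ c ⊗ c ⊗ d ⊗ h(c, d) ⊗ h(d, d)), a ⊗ c ⊗ c ⊗ g(a ⊗ a ⊗ b ⊗ c, c ⊗ c ⊗ d, b ⊗ c ⊗ d ⊗ d))
Order the arguments:  b ⊗ b ⊗ b ⊗ d ⊗ d ⊗ h(f(a ⊗ a ⊗ a ⊗ c ⊗ c ⊗ d ⊗ f(c)) ⊗ g(a ⊗ b ⊗ d ⊗ g(d, a, b), f(h(b, d)), a ⊗ c ⊗ c ⊗ d ⊗ f(d)) ⊗ g(b ⊗ b ⊗ c ⊗ d ⊗ d ⊗ d ⊗ d, a ⊗ b ⊗ d ⊗ f(a) ⊗ h(a, b), b ⊗ b ⊗ c ⊗ c ⊗ d ⊗ h(c, d) ⊗ h(d, d)), a ⊗ c ⊗ c ⊗ g(a ⊗ a ⊗ b ⊗ c, c ⊗ c ⊗ d, b ⊗ c ⊗ d ⊗ d))
Reassemble:  f(b ⊗ b ⊗ b ⊗ d ⊗ d ⊗ h(f(a ⊗ a ⊗ a ⊗ c ⊗ c ⊗ d ⊗ f(c)) ⊗ g(a ⊗ b ⊗ d ⊗ g(d, a, b), f(h(b, d)), a ⊗ c ⊗ c ⊗ d ⊗ f(d)) ⊗ g(b ⊗ b ⊗ c ⊗ d ⊗ d ⊗ d ⊗ d, a ⊗ b ⊗ d ⊗ f(a) ⊗ h(a, b), b ⊗ b ⊗ c ⊗ c ⊗ d ⊗ h(c, d) ⊗ h(d, d)), a ⊗ c ⊗ c ⊗ g(a ⊗ a ⊗ b ⊗ c, c ⊗ c ⊗ d, b ⊗ c ⊗ d ⊗ d)))

Answer: f(b ⊗ b ⊗ b ⊗ d ⊗ d ⊗ h(f(a ⊗ a ⊗ a ⊗ c ⊗ c ⊗ d ⊗ f(c)) ⊗ g(a ⊗ b ⊗ d ⊗ g(d, a, b), f(h(b, d)), a ⊗ c ⊗ c ⊗ d ⊗ f(d)) ⊗ g(b ⊗ b ⊗ c ⊗ d ⊗ d ⊗ d ⊗ d, a ⊗ b ⊗ d ⊗ f(a) ⊗ h(a, b), b ⊗ b ⊗ c ⊗ c ⊗ d ⊗ h(c, d) ⊗ h(d, d)), a ⊗ c ⊗ c ⊗ g(a ⊗ a ⊗ b ⊗ c, c ⊗ c ⊗ d, b ⊗ c ⊗ d ⊗ d)))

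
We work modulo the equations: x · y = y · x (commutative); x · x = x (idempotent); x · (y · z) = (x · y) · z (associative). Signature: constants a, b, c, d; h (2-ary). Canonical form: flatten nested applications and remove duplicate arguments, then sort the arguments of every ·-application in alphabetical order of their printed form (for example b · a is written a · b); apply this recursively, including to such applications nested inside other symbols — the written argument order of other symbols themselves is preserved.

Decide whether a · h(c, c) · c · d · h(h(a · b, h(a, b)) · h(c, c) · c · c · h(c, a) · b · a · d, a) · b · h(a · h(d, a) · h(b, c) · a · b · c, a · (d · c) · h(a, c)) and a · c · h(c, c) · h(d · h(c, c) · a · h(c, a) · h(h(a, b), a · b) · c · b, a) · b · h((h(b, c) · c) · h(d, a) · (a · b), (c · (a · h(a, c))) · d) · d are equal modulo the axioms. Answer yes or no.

Answer: no — a · b · c · d · h(a · b · c · d · h(a · b, h(a, b)) · h(c, a) · h(c, c), a) · h(a · b · c · h(b, c) · h(d, a), a · c · d · h(a, c)) · h(c, c) vs a · b · c · d · h(a · b · c · d · h(c, a) · h(c, c) · h(h(a, b), a · b), a) · h(a · b · c · h(b, c) · h(d, a), a · c · d · h(a, c)) · h(c, c)

Derivation:
Left:  a · h(c, c) · c · d · h(h(a · b, h(a, b)) · h(c, c) · c · c · h(c, a) · b · a · d, a) · b · h(a · h(d, a) · h(b, c) · a · b · c, a · (d · c) · h(a, c))
  Inside:  h(h(a · b, h(a, b)) · h(c, c) · c · c · h(c, a) · b · a · d, a)  →  h(a · b · c · d · h(a · b, h(a, b)) · h(c, a) · h(c, c), a)
  Inside:  h(a · h(d, a) · h(b, c) · a · b · c, a · (d · c) · h(a, c))  →  h(a · b · c · h(b, c) · h(d, a), a · c · d · h(a, c))
  Sort arguments:  a · b · c · d · h(a · b · c · d · h(a · b, h(a, b)) · h(c, a) · h(c, c), a) · h(a · b · c · h(b, c) · h(d, a), a · c · d · h(a, c)) · h(c, c)
Right:  a · c · h(c, c) · h(d · h(c, c) · a · h(c, a) · h(h(a, b), a · b) · c · b, a) · b · h((h(b, c) · c) · h(d, a) · (a · b), (c · (a · h(a, c))) · d) · d
  Inside:  h(d · h(c, c) · a · h(c, a) · h(h(a, b), a · b) · c · b, a)  →  h(a · b · c · d · h(c, a) · h(c, c) · h(h(a, b), a · b), a)
  Canonicalize subterm:  h((h(b, c) · c) · h(d, a) · (a · b), (c · (a · h(a, c))) · d)  →  h(a · b · c · h(b, c) · h(d, a), a · c · d · h(a, c))
  Sort arguments:  a · b · c · d · h(a · b · c · d · h(c, a) · h(c, c) · h(h(a, b), a · b), a) · h(a · b · c · h(b, c) · h(d, a), a · c · d · h(a, c)) · h(c, c)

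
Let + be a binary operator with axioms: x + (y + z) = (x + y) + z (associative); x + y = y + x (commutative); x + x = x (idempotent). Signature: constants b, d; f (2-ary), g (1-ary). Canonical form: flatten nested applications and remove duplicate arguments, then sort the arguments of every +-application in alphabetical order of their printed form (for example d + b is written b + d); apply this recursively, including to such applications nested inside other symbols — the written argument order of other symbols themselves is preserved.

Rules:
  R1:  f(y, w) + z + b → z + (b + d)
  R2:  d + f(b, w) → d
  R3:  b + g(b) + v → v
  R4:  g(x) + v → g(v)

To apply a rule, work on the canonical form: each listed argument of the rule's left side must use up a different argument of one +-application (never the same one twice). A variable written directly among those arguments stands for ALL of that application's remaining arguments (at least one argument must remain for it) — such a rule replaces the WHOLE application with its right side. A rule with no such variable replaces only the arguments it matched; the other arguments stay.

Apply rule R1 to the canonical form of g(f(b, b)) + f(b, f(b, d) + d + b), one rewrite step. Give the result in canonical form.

Answer: f(b, b + d) + g(f(b, b))

Derivation:
Canonical form:  f(b, b + d + f(b, d)) + g(f(b, b))
Match R1:  consume b, f(b, d);  w := d, y := b, z := d
The variable takes the whole remainder — replace the entire application.
New term:  f(b, b + d) + g(f(b, b))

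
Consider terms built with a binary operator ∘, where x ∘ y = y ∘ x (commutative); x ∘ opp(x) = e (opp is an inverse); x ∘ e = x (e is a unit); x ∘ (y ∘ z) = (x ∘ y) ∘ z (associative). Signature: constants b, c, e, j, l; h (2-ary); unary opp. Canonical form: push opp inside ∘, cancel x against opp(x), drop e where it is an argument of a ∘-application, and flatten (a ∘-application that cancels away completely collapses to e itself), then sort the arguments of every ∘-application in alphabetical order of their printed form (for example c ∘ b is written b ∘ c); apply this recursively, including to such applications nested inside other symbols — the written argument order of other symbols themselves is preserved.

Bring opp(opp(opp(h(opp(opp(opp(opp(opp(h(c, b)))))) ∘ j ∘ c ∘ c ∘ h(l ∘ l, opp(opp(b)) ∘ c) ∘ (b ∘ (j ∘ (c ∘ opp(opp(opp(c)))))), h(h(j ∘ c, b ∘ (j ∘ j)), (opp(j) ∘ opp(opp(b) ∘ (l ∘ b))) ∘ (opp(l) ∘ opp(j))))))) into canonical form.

Answer: opp(h(b ∘ c ∘ c ∘ h(l ∘ l, b ∘ c) ∘ j ∘ j ∘ opp(h(c, b)), h(h(c ∘ j, b ∘ j ∘ j), opp(j) ∘ opp(j) ∘ opp(l) ∘ opp(l))))

Derivation:
Push opp inside:  distribute opp over ∘ and collapse double opp
Collect terms:  opp(h(b ∘ c ∘ c ∘ h(l ∘ l, b ∘ c) ∘ j ∘ j ∘ opp(h(c, b)), h(h(c ∘ j, b ∘ j ∘ j), opp(j) ∘ opp(j) ∘ opp(l) ∘ opp(l))))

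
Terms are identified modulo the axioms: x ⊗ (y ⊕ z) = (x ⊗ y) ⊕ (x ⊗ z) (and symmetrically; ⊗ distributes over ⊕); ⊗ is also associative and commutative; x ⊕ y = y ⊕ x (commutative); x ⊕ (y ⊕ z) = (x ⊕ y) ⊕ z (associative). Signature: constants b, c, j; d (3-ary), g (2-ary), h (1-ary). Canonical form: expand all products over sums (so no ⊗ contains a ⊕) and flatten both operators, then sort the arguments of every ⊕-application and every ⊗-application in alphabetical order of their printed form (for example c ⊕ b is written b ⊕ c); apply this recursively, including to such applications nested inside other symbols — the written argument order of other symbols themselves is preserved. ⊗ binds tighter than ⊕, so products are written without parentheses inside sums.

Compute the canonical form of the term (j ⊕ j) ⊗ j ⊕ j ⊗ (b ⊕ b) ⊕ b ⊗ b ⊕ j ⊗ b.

Expand:  j ⊗ j ⊕ j ⊗ j ⊕ b ⊗ j ⊕ b ⊗ j ⊕ b ⊗ b ⊕ b ⊗ j
Sort arguments:  b ⊗ b ⊕ b ⊗ j ⊕ b ⊗ j ⊕ b ⊗ j ⊕ j ⊗ j ⊕ j ⊗ j

Answer: b ⊗ b ⊕ b ⊗ j ⊕ b ⊗ j ⊕ b ⊗ j ⊕ j ⊗ j ⊕ j ⊗ j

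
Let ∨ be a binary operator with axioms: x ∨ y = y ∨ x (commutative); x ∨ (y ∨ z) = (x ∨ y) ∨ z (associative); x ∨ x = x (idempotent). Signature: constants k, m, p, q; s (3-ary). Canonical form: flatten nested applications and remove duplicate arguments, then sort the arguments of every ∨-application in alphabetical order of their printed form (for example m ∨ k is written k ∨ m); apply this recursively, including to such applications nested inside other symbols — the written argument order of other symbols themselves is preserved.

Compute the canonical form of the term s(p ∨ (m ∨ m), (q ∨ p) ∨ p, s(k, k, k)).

Answer: s(m ∨ p, p ∨ q, s(k, k, k))

Derivation:
Work inside:  (q ∨ p) ∨ p
Un-nest:  q ∨ p ∨ p
Deduplicate:  drop duplicate p
Order the arguments:  p ∨ q
Rebuild:  s(m ∨ p, p ∨ q, s(k, k, k))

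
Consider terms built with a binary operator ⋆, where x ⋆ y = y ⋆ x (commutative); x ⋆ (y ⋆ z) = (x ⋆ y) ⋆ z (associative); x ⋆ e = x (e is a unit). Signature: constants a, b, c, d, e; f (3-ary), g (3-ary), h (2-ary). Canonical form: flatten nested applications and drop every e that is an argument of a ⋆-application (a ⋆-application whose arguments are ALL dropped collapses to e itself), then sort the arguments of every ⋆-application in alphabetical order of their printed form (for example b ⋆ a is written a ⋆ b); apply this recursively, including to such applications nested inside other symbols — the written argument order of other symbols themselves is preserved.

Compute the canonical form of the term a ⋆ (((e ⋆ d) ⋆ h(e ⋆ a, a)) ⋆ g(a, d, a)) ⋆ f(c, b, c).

Un-nest:  a ⋆ e ⋆ d ⋆ h(e ⋆ a, a) ⋆ g(a, d, a) ⋆ f(c, b, c)
Simplify inside:  h(e ⋆ a, a)  →  h(a, a)
Unit:  drop e
Sort:  a ⋆ d ⋆ f(c, b, c) ⋆ g(a, d, a) ⋆ h(a, a)

Answer: a ⋆ d ⋆ f(c, b, c) ⋆ g(a, d, a) ⋆ h(a, a)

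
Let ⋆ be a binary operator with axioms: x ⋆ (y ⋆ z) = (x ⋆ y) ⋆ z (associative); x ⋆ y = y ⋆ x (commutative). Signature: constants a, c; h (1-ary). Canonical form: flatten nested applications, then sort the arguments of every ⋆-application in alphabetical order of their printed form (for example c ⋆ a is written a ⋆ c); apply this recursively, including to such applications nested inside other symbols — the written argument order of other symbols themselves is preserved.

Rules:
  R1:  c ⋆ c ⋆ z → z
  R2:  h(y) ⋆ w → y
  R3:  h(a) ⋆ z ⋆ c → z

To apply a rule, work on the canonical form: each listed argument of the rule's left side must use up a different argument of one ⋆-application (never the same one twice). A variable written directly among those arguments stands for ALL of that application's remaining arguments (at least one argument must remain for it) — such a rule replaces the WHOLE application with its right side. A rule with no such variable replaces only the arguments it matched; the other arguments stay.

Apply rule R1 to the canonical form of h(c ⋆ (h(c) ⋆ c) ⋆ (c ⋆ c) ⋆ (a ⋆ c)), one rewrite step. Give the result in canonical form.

Answer: h(a ⋆ c ⋆ c ⋆ c ⋆ h(c))

Derivation:
Canonical form:  h(a ⋆ c ⋆ c ⋆ c ⋆ c ⋆ c ⋆ h(c))
Match R1:  consume c, c;  z := a ⋆ c ⋆ c ⋆ c ⋆ h(c)
Every leftover argument binds to the variable; the entire application is replaced.
Result:  h(a ⋆ c ⋆ c ⋆ c ⋆ h(c))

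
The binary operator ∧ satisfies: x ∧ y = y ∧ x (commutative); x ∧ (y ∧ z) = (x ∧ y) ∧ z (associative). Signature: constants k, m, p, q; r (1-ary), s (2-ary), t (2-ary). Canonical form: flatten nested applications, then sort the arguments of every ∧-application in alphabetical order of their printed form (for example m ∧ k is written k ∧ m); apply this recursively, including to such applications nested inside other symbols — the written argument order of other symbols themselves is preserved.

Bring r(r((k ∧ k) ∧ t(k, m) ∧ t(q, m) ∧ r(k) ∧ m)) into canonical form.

Focus inside:  (k ∧ k) ∧ t(k, m) ∧ t(q, m) ∧ r(k) ∧ m
Flatten:  k ∧ k ∧ t(k, m) ∧ t(q, m) ∧ r(k) ∧ m
Sort arguments:  k ∧ k ∧ m ∧ r(k) ∧ t(k, m) ∧ t(q, m)
Rebuild:  r(r(k ∧ k ∧ m ∧ r(k) ∧ t(k, m) ∧ t(q, m)))

Answer: r(r(k ∧ k ∧ m ∧ r(k) ∧ t(k, m) ∧ t(q, m)))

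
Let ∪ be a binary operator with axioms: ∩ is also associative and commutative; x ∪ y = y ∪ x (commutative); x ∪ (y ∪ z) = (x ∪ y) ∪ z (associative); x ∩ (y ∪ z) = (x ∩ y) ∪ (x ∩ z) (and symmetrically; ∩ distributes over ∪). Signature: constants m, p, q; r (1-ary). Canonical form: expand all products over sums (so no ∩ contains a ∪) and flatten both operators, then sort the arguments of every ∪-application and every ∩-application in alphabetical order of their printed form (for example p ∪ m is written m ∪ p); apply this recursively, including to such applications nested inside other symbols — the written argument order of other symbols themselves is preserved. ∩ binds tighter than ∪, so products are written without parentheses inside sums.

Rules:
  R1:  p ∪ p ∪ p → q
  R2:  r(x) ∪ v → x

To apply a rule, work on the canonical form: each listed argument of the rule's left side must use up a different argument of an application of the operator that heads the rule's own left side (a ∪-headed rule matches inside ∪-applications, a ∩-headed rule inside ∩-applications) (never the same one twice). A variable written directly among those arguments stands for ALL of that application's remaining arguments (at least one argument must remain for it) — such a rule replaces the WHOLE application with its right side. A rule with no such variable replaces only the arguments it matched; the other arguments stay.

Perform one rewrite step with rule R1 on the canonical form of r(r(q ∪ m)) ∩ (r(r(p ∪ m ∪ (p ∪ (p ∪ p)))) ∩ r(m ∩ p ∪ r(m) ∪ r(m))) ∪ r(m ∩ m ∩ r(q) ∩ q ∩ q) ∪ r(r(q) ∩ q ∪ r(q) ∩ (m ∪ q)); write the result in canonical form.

Answer: r(m ∩ m ∩ q ∩ q ∩ r(q)) ∪ r(m ∩ p ∪ r(m) ∪ r(m)) ∩ r(r(m ∪ p ∪ q)) ∩ r(r(m ∪ q)) ∪ r(m ∩ r(q) ∪ q ∩ r(q) ∪ q ∩ r(q))

Derivation:
Canonical form:  r(m ∩ m ∩ q ∩ q ∩ r(q)) ∪ r(m ∩ p ∪ r(m) ∪ r(m)) ∩ r(r(m ∪ p ∪ p ∪ p ∪ p)) ∩ r(r(m ∪ q)) ∪ r(m ∩ r(q) ∪ q ∩ r(q) ∪ q ∩ r(q))
Match R1:  consume p, p, p
New term:  r(m ∩ m ∩ q ∩ q ∩ r(q)) ∪ r(m ∩ p ∪ r(m) ∪ r(m)) ∩ r(r(m ∪ p ∪ q)) ∩ r(r(m ∪ q)) ∪ r(m ∩ r(q) ∪ q ∩ r(q) ∪ q ∩ r(q))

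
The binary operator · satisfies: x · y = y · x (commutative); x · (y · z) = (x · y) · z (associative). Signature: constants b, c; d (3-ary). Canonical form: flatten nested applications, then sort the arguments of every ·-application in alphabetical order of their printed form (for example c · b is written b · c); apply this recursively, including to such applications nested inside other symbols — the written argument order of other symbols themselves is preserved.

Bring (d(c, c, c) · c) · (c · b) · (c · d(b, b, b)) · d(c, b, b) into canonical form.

Answer: b · c · c · c · d(b, b, b) · d(c, b, b) · d(c, c, c)

Derivation:
Merge nested applications:  d(c, c, c) · c · c · b · c · d(b, b, b) · d(c, b, b)
Sort arguments:  b · c · c · c · d(b, b, b) · d(c, b, b) · d(c, c, c)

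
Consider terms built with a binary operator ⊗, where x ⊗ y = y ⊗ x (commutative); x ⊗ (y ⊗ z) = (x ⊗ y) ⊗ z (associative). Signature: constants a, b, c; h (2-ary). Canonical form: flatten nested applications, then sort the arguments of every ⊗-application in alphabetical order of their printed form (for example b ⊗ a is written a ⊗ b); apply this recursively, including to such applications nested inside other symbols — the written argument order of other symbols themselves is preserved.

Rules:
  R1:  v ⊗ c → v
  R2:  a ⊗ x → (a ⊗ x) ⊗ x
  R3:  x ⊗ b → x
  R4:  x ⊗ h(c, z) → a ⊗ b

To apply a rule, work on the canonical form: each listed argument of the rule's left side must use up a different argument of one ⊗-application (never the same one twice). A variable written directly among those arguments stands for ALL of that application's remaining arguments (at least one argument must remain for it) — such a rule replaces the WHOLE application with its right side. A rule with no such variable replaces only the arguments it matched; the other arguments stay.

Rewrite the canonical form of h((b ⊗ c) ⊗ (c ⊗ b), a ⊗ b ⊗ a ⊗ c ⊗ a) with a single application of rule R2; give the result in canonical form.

Answer: h(b ⊗ b ⊗ c ⊗ c, a ⊗ a ⊗ a ⊗ a ⊗ a ⊗ b ⊗ b ⊗ c ⊗ c)

Derivation:
Canonical form:  h(b ⊗ b ⊗ c ⊗ c, a ⊗ a ⊗ a ⊗ b ⊗ c)
Match R2:  consume a;  x := a ⊗ a ⊗ b ⊗ c
Every leftover argument binds to the variable; the entire application is replaced.
New term:  h(b ⊗ b ⊗ c ⊗ c, a ⊗ a ⊗ a ⊗ a ⊗ a ⊗ b ⊗ b ⊗ c ⊗ c)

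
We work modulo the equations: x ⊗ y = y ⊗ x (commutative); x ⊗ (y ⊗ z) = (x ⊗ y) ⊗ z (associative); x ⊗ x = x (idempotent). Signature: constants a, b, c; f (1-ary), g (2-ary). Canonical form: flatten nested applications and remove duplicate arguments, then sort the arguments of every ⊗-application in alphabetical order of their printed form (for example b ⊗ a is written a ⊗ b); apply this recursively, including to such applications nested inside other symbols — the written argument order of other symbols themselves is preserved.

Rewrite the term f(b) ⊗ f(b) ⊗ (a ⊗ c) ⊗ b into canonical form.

Merge nested applications:  f(b) ⊗ f(b) ⊗ a ⊗ c ⊗ b
Idempotence:  drop duplicate f(b)
Order the arguments:  a ⊗ b ⊗ c ⊗ f(b)

Answer: a ⊗ b ⊗ c ⊗ f(b)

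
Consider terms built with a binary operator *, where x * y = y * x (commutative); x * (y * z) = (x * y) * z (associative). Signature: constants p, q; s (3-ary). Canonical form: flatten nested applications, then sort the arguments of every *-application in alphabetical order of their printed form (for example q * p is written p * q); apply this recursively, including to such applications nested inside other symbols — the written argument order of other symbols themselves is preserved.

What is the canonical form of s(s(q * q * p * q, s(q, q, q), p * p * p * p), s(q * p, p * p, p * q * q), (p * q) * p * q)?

Focus inside:  (p * q) * p * q
Flatten:  p * q * p * q
Order the arguments:  p * p * q * q
Reassemble:  s(s(p * q * q * q, s(q, q, q), p * p * p * p), s(p * q, p * p, p * q * q), p * p * q * q)

Answer: s(s(p * q * q * q, s(q, q, q), p * p * p * p), s(p * q, p * p, p * q * q), p * p * q * q)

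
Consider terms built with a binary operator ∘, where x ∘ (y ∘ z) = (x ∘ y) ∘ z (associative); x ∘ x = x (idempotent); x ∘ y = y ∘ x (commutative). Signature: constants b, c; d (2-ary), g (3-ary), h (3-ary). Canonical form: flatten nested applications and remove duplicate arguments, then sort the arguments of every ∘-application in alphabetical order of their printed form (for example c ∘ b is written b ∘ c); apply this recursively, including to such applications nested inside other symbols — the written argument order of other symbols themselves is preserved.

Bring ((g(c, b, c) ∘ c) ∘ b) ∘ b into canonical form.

Merge nested applications:  g(c, b, c) ∘ c ∘ b ∘ b
Deduplicate:  drop duplicate b
Sort arguments:  b ∘ c ∘ g(c, b, c)

Answer: b ∘ c ∘ g(c, b, c)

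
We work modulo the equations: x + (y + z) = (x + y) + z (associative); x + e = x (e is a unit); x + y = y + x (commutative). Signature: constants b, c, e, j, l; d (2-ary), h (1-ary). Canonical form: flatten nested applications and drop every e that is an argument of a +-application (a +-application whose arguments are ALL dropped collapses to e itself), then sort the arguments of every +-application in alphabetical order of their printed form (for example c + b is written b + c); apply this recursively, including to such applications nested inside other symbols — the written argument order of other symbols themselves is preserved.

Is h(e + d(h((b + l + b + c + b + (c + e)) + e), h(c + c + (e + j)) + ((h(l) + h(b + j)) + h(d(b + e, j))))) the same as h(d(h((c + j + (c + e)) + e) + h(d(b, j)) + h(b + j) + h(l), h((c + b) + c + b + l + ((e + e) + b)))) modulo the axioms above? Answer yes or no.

Answer: no — h(d(h(b + b + b + c + c + l), h(b + j) + h(c + c + j) + h(d(b, j)) + h(l))) vs h(d(h(b + j) + h(c + c + j) + h(d(b, j)) + h(l), h(b + b + b + c + c + l)))

Derivation:
Left:  h(e + d(h((b + l + b + c + b + (c + e)) + e), h(c + c + (e + j)) + ((h(l) + h(b + j)) + h(d(b + e, j)))))
  Descend into:  e + d(h((b + l + b + c + b + (c + e)) + e), h(c + c + (e + j)) + ((h(l) + h(b + j)) + h(d(b + e, j))))
  Canonicalize subterm:  d(h((b + l + b + c + b + (c + e)) + e), h(c + c + (e + j)) + ((h(l) + h(b + j)) + h(d(b + e, j))))  →  d(h(b + b + b + c + c + l), h(b + j) + h(c + c + j) + h(d(b, j)) + h(l))
  Unit:  drop e
  Sort:  d(h(b + b + b + c + c + l), h(b + j) + h(c + c + j) + h(d(b, j)) + h(l))
  Put back:  h(d(h(b + b + b + c + c + l), h(b + j) + h(c + c + j) + h(d(b, j)) + h(l)))
Right:  h(d(h((c + j + (c + e)) + e) + h(d(b, j)) + h(b + j) + h(l), h((c + b) + c + b + l + ((e + e) + b))))
  Work inside:  h((c + j + (c + e)) + e) + h(d(b, j)) + h(b + j) + h(l)
  Inside:  h((c + j + (c + e)) + e)  →  h(c + c + j)
  Order the arguments:  h(b + j) + h(c + c + j) + h(d(b, j)) + h(l)
  Put back:  h(d(h(b + j) + h(c + c + j) + h(d(b, j)) + h(l), h(b + b + b + c + c + l)))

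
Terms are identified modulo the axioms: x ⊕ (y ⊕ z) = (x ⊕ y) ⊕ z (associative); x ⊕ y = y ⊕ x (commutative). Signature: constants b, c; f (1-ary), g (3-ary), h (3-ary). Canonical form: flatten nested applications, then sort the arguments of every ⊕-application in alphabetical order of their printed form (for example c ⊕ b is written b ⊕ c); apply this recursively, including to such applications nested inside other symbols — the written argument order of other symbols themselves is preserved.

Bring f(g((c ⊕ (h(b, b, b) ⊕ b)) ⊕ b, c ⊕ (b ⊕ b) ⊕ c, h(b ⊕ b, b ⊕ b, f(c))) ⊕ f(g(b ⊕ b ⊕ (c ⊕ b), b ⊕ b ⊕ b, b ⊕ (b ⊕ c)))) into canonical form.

Answer: f(f(g(b ⊕ b ⊕ b ⊕ c, b ⊕ b ⊕ b, b ⊕ b ⊕ c)) ⊕ g(b ⊕ b ⊕ c ⊕ h(b, b, b), b ⊕ b ⊕ c ⊕ c, h(b ⊕ b, b ⊕ b, f(c))))

Derivation:
Descend into:  g((c ⊕ (h(b, b, b) ⊕ b)) ⊕ b, c ⊕ (b ⊕ b) ⊕ c, h(b ⊕ b, b ⊕ b, f(c))) ⊕ f(g(b ⊕ b ⊕ (c ⊕ b), b ⊕ b ⊕ b, b ⊕ (b ⊕ c)))
Canonicalize subterm:  g((c ⊕ (h(b, b, b) ⊕ b)) ⊕ b, c ⊕ (b ⊕ b) ⊕ c, h(b ⊕ b, b ⊕ b, f(c)))  →  g(b ⊕ b ⊕ c ⊕ h(b, b, b), b ⊕ b ⊕ c ⊕ c, h(b ⊕ b, b ⊕ b, f(c)))
Simplify inside:  f(g(b ⊕ b ⊕ (c ⊕ b), b ⊕ b ⊕ b, b ⊕ (b ⊕ c)))  →  f(g(b ⊕ b ⊕ b ⊕ c, b ⊕ b ⊕ b, b ⊕ b ⊕ c))
Order the arguments:  f(g(b ⊕ b ⊕ b ⊕ c, b ⊕ b ⊕ b, b ⊕ b ⊕ c)) ⊕ g(b ⊕ b ⊕ c ⊕ h(b, b, b), b ⊕ b ⊕ c ⊕ c, h(b ⊕ b, b ⊕ b, f(c)))
Rebuild:  f(f(g(b ⊕ b ⊕ b ⊕ c, b ⊕ b ⊕ b, b ⊕ b ⊕ c)) ⊕ g(b ⊕ b ⊕ c ⊕ h(b, b, b), b ⊕ b ⊕ c ⊕ c, h(b ⊕ b, b ⊕ b, f(c))))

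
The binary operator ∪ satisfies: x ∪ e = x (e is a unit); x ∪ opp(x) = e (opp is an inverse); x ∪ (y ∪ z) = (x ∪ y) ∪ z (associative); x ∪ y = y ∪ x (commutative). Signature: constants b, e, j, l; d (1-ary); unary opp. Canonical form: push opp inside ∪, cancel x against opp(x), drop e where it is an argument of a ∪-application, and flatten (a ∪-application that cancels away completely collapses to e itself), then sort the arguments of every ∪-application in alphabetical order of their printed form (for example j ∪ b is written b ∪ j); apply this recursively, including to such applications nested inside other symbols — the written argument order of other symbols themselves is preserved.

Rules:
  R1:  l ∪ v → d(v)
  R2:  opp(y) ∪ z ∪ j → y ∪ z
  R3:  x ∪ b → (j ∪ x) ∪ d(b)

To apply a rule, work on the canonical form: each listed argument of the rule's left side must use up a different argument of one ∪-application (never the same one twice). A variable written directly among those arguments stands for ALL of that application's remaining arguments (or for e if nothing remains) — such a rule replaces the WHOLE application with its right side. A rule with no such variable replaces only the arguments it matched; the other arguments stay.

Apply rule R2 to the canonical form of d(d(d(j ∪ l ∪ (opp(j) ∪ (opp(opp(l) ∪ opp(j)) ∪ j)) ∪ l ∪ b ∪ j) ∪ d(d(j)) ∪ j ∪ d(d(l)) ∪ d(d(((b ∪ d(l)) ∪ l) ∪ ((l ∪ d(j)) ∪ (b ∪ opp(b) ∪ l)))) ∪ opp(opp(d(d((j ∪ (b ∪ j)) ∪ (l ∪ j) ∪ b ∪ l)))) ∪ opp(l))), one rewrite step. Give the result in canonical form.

Answer: d(d(d(b ∪ j ∪ j ∪ j ∪ l ∪ l ∪ l) ∪ d(d(b ∪ b ∪ j ∪ j ∪ j ∪ l ∪ l)) ∪ d(d(b ∪ d(j) ∪ d(l) ∪ l ∪ l ∪ l)) ∪ d(d(j)) ∪ d(d(l)) ∪ l))

Derivation:
Canonical form:  d(d(d(b ∪ j ∪ j ∪ j ∪ l ∪ l ∪ l) ∪ d(d(b ∪ b ∪ j ∪ j ∪ j ∪ l ∪ l)) ∪ d(d(b ∪ d(j) ∪ d(l) ∪ l ∪ l ∪ l)) ∪ d(d(j)) ∪ d(d(l)) ∪ j ∪ opp(l)))
R2 matches:  uses j, opp(l);  y := l, z := d(b ∪ j ∪ j ∪ j ∪ l ∪ l ∪ l) ∪ d(d(b ∪ b ∪ j ∪ j ∪ j ∪ l ∪ l)) ∪ d(d(b ∪ d(j) ∪ d(l) ∪ l ∪ l ∪ l)) ∪ d(d(j)) ∪ d(d(l))
The variable takes the whole remainder — replace the entire application.
Giving:  d(d(d(b ∪ j ∪ j ∪ j ∪ l ∪ l ∪ l) ∪ d(d(b ∪ b ∪ j ∪ j ∪ j ∪ l ∪ l)) ∪ d(d(b ∪ d(j) ∪ d(l) ∪ l ∪ l ∪ l)) ∪ d(d(j)) ∪ d(d(l)) ∪ l))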